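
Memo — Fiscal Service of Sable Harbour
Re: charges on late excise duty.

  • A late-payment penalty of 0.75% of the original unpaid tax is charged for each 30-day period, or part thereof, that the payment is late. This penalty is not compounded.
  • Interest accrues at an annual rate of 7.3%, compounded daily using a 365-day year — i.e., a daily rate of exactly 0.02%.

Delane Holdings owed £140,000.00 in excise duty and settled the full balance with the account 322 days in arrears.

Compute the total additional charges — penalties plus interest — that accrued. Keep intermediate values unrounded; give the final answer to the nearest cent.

Penalty periods: ⌈322/30⌉ = 11; penalty = 11 × 0.75% × £140,000.00 = £11,550.00
Interest: £140,000.00 × ((1 + 0.0002)^322 − 1) = £140,000.00 × 0.06651205… = £9,311.6875…
Penalties + interest = £11,550.0000 + £9,311.6875… = £20,861.69

£20,861.69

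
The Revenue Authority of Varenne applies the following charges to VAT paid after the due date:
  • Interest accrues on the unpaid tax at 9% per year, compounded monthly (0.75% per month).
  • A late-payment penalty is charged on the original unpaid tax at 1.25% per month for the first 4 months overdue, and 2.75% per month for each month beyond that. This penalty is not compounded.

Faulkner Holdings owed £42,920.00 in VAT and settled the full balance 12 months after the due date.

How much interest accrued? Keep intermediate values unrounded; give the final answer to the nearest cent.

£4,026.19

Interest: £42,920.00 × ((1 + 0.0075)^12 − 1) = £42,920.00 × 0.0938069… = £4,026.1920…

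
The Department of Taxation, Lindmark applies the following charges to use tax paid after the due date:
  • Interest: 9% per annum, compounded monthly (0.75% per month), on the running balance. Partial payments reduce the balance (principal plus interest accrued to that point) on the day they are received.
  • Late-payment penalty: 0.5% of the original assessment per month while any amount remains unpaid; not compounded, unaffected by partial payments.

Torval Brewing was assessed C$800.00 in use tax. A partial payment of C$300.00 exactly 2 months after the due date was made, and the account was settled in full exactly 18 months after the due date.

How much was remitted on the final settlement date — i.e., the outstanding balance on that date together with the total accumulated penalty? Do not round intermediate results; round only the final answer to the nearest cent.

Balance at month 2: C$800.0000 × (1 + 0.0075)^2 = C$812.0450
After C$300.00 payment: C$812.0450 − C$300.00 = C$512.0450
Balance at month 18: C$512.0450 × (1 + 0.0075)^16 = C$577.0707…
Penalty: 18 × 0.5% × C$800.00 = C$72.00
Final settlement = outstanding balance + penalty = C$577.0707… + C$72.00 = C$649.07

C$649.07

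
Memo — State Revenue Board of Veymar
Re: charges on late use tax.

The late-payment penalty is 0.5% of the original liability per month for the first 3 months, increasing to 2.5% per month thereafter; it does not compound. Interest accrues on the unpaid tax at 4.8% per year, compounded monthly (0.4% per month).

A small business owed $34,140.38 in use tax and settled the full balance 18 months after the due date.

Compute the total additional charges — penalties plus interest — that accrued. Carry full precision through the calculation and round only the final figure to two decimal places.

Penalty, months 1–3: 3 × 0.5% × $34,140.38 = $512.11…
Penalty, months 4–18: 15 × 2.5% × $34,140.38 = $12,802.64…
Interest: $34,140.38 × ((1 + 0.004)^18 − 1) = $34,140.38 × 0.0745010… = $2,543.4930…
Penalties + interest = $13,314.7482 + $2,543.4930… = $15,858.24

$15,858.24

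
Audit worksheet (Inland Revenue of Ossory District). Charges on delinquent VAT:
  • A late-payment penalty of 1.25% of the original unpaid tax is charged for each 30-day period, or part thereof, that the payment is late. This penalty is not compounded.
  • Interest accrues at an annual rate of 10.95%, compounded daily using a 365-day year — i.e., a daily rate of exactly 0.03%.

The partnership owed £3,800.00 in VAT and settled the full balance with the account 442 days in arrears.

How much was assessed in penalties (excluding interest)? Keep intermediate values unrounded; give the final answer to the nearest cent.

Penalty periods: ⌈442/30⌉ = 15; penalty = 15 × 1.25% × £3,800.00 = £712.50

£712.50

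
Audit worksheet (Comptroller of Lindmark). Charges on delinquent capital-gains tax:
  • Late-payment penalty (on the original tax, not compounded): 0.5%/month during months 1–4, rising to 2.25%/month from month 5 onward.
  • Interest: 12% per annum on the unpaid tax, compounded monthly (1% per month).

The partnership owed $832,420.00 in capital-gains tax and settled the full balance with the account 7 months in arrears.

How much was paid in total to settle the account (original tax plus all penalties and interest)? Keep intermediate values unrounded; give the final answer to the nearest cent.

$965,303.66

Penalty, months 1–4: 4 × 0.5% × $832,420.00 = $16,648.40
Penalty, months 5–7: 3 × 2.25% × $832,420.00 = $56,188.35
Interest: $832,420.00 × ((1 + 0.01)^7 − 1) = $832,420.00 × 0.0721354… = $60,046.9098…
Total = $832,420.00 + $72,836.7500 + $60,046.9098… = $965,303.66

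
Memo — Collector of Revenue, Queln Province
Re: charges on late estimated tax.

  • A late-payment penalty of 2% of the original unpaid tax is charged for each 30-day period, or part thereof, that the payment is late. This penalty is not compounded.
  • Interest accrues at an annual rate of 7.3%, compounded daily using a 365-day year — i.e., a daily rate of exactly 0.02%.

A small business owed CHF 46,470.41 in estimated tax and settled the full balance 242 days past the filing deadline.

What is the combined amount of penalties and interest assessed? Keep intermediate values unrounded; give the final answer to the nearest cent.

Penalty periods: ⌈242/30⌉ = 9; penalty = 9 × 2% × CHF 46,470.41 = CHF 8,364.67…
Interest: CHF 46,470.41 × ((1 + 0.0002)^242 − 1) = CHF 46,470.41 × 0.04958533… = CHF 2,304.2505…
Penalties + interest = CHF 8,364.6738 + CHF 2,304.2505… = CHF 10,668.92

CHF 10,668.92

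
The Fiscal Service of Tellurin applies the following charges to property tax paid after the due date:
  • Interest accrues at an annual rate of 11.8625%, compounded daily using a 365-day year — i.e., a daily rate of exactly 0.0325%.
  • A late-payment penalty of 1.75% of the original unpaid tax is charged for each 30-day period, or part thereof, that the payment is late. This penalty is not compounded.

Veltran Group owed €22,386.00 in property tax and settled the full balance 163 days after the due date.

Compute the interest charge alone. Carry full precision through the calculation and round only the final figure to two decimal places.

Interest: €22,386.00 × ((1 + 0.000325)^163 − 1) = €22,386.00 × 0.05439421… = €1,217.6688…

€1,217.67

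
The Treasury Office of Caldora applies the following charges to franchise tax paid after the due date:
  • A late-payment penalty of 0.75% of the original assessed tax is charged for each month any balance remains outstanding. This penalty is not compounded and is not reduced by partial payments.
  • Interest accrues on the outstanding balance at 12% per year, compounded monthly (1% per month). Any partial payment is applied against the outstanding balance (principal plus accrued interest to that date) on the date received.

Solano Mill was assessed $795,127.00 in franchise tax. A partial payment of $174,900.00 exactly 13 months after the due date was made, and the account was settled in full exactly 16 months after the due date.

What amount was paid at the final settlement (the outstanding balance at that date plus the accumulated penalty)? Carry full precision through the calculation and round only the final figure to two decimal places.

Balance at month 13: $795,127.0000 × (1 + 0.01)^13 = $904,928.6958…
After $174,900.00 payment: $904,928.6958… − $174,900.00 = $730,028.6958…
Balance at month 16: $730,028.6958… × (1 + 0.01)^3 = $752,149.2953…
Penalty: 16 × 0.75% × $795,127.00 = $95,415.24
Final settlement = outstanding balance + penalty = $752,149.2953… + $95,415.24 = $847,564.54

$847,564.54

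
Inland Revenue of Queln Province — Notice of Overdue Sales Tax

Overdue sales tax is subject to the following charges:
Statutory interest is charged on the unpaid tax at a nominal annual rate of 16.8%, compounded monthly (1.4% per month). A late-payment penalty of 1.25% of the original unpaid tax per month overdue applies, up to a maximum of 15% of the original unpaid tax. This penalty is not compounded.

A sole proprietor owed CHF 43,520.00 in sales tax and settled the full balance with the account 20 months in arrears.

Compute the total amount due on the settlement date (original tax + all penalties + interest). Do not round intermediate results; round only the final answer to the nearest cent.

Penalty (uncapped): 20 × 1.25% × CHF 43,520.00 = CHF 10,880.00; cap = 15% × CHF 43,520.00 = CHF 6,528.00 → penalty = CHF 6,528.00
Interest: CHF 43,520.00 × ((1 + 0.014)^20 − 1) = CHF 43,520.00 × 0.3205629… = CHF 13,950.8985…
Total = CHF 43,520.00 + CHF 6,528.0000 + CHF 13,950.8985… = CHF 63,998.90

CHF 63,998.90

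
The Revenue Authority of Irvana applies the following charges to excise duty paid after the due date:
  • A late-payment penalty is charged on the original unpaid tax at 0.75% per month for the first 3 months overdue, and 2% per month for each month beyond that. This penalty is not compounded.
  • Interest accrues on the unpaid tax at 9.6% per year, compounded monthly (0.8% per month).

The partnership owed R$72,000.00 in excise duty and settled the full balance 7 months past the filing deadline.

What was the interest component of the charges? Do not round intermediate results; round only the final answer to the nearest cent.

R$4,130.07

Interest: R$72,000.00 × ((1 + 0.008)^7 − 1) = R$72,000.00 × 0.0573621… = R$4,130.0686…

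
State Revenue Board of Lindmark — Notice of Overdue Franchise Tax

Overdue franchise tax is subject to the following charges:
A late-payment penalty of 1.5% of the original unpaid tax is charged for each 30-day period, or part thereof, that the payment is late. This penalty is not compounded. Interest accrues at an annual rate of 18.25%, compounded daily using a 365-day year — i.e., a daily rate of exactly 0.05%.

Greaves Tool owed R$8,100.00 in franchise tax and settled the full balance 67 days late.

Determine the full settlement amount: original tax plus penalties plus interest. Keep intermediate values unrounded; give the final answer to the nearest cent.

R$8,740.38

Penalty periods: ⌈67/30⌉ = 3; penalty = 3 × 1.5% × R$8,100.00 = R$364.50
Interest: R$8,100.00 × ((1 + 0.0005)^67 − 1) = R$8,100.00 × 0.03405879… = R$275.8762…
Total = R$8,100.00 + R$364.5000 + R$275.8762… = R$8,740.38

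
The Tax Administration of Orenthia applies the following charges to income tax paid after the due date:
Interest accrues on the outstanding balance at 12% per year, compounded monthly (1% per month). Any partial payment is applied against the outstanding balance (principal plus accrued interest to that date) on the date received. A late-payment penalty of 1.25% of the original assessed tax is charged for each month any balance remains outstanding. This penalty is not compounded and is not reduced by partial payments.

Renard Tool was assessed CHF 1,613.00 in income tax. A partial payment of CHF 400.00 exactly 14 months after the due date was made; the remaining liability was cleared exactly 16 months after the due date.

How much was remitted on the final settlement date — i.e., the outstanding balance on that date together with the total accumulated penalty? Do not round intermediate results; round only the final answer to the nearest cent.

Balance at month 14: CHF 1,613.0000 × (1 + 0.01)^14 = CHF 1,854.1019…
After CHF 400.00 payment: CHF 1,854.1019… − CHF 400.00 = CHF 1,454.1019…
Balance at month 16: CHF 1,454.1019… × (1 + 0.01)^2 = CHF 1,483.3294…
Penalty: 16 × 1.25% × CHF 1,613.00 = CHF 322.60
Final settlement = outstanding balance + penalty = CHF 1,483.3294… + CHF 322.60 = CHF 1,805.93

CHF 1,805.93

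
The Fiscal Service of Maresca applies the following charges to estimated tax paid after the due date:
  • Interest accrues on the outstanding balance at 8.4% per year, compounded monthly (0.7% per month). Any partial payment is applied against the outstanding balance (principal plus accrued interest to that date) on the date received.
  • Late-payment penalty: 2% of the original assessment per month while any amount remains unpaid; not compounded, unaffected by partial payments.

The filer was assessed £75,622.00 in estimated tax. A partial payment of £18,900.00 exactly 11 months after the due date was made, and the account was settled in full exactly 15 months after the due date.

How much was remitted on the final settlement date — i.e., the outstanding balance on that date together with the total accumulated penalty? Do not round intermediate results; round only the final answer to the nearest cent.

£87,215.26

Balance at month 11: £75,622.0000 × (1 + 0.007)^11 = £81,653.0356…
After £18,900.00 payment: £81,653.0356… − £18,900.00 = £62,753.0356…
Balance at month 15: £62,753.0356… × (1 + 0.007)^4 = £64,528.6563…
Penalty: 15 × 2% × £75,622.00 = £22,686.60
Final settlement = outstanding balance + penalty = £64,528.6563… + £22,686.60 = £87,215.26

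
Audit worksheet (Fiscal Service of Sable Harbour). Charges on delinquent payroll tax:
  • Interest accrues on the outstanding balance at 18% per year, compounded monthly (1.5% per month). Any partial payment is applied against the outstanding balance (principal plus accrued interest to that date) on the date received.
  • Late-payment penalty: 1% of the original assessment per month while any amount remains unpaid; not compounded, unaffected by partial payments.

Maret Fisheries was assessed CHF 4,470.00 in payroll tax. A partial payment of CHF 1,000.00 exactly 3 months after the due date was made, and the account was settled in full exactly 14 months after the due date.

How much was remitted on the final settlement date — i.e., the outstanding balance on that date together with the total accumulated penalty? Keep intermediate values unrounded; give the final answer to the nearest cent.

Balance at month 3: CHF 4,470.0000 × (1 + 0.015)^3 = CHF 4,674.1823…
After CHF 1,000.00 payment: CHF 4,674.1823… − CHF 1,000.00 = CHF 3,674.1823…
Balance at month 14: CHF 3,674.1823… × (1 + 0.015)^11 = CHF 4,327.9992…
Penalty: 14 × 1% × CHF 4,470.00 = CHF 625.80
Final settlement = outstanding balance + penalty = CHF 4,327.9992… + CHF 625.80 = CHF 4,953.80

CHF 4,953.80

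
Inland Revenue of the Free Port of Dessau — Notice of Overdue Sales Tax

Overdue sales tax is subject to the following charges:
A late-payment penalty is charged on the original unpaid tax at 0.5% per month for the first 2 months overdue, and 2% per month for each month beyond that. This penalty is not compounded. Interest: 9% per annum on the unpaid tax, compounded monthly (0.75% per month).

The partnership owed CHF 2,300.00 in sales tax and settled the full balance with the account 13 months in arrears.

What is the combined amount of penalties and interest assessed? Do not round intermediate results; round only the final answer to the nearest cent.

Penalty, months 1–2: 2 × 0.5% × CHF 2,300.00 = CHF 23.00
Penalty, months 3–13: 11 × 2% × CHF 2,300.00 = CHF 506.00
Interest: CHF 2,300.00 × ((1 + 0.0075)^13 − 1) = CHF 2,300.00 × 0.1020104… = CHF 234.6240…
Penalties + interest = CHF 529.0000 + CHF 234.6240… = CHF 763.62

CHF 763.62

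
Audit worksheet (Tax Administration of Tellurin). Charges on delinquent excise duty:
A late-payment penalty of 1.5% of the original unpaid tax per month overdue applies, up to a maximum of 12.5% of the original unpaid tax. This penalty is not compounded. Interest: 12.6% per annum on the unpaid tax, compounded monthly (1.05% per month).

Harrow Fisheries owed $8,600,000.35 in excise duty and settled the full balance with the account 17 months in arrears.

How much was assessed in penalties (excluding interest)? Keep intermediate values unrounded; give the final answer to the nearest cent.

$1,075,000.04

Penalty (uncapped): 17 × 1.5% × $8,600,000.35 = $2,193,000.09…; cap = 12.5% × $8,600,000.35 = $1,075,000.04… → penalty = $1,075,000.04…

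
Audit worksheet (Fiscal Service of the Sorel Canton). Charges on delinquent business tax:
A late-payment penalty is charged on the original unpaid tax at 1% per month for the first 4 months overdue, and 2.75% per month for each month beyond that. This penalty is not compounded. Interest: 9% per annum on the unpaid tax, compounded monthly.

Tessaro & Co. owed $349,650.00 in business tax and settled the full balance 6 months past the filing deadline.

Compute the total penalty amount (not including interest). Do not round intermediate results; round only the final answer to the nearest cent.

Penalty, months 1–4: 4 × 1% × $349,650.00 = $13,986.00
Penalty, months 5–6: 2 × 2.75% × $349,650.00 = $19,230.75
Total penalty = $13,986.00 + $19,230.75 = $33,216.75

$33,216.75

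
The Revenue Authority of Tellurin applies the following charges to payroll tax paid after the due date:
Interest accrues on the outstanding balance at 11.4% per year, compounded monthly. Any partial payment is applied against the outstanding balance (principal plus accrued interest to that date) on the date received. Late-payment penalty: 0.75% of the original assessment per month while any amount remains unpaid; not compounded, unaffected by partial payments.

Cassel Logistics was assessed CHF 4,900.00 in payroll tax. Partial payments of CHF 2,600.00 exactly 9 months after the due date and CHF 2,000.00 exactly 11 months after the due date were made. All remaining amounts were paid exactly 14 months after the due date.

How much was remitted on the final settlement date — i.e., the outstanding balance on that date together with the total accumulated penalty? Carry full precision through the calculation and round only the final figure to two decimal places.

Monthly rate = 11.4% ÷ 12 = 0.95%
Balance at month 9: CHF 4,900.0000 × (1 + 0.0095)^9 = CHF 5,335.2281…
After CHF 2,600.00 payment: CHF 5,335.2281… − CHF 2,600.00 = CHF 2,735.2281…
Balance at month 11: CHF 2,735.2281… × (1 + 0.0095)^2 = CHF 2,787.4443…
After CHF 2,000.00 payment: CHF 2,787.4443… − CHF 2,000.00 = CHF 787.4443…
Balance at month 14: CHF 787.4443… × (1 + 0.0095)^3 = CHF 810.1003…
Penalty: 14 × 0.75% × CHF 4,900.00 = CHF 514.50
Final settlement = outstanding balance + penalty = CHF 810.1003… + CHF 514.50 = CHF 1,324.60

CHF 1,324.60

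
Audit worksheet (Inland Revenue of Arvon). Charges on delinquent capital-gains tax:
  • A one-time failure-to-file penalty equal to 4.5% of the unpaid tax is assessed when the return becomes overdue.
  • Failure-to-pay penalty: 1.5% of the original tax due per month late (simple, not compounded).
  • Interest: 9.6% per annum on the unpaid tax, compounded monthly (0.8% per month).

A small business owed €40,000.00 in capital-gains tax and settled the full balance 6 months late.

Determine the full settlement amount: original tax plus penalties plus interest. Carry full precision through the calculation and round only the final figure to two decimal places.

Failure-to-file penalty: 4.5% × €40,000.00 = €1,800.00
Failure-to-pay penalty = 1.5% × €40,000.00 × 6 mo = €3,600.00
Interest: €40,000.00 × ((1 + 0.008)^6 − 1) = €40,000.00 × 0.0489703… = €1,958.8121…
Total = €40,000.00 + €5,400.0000 + €1,958.8121… = €47,358.81

€47,358.81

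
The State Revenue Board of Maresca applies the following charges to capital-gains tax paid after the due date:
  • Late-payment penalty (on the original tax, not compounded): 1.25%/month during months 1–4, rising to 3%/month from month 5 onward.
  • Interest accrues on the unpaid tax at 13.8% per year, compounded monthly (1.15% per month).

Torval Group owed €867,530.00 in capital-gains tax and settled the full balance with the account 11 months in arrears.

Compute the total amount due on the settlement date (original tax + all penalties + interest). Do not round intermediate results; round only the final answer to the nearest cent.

€1,209,363.33

Penalty, months 1–4: 4 × 1.25% × €867,530.00 = €43,376.50
Penalty, months 5–11: 7 × 3% × €867,530.00 = €182,181.30
Interest: €867,530.00 × ((1 + 0.0115)^11 − 1) = €867,530.00 × 0.1340306… = €116,275.5318…
Total = €867,530.00 + €225,557.8000 + €116,275.5318… = €1,209,363.33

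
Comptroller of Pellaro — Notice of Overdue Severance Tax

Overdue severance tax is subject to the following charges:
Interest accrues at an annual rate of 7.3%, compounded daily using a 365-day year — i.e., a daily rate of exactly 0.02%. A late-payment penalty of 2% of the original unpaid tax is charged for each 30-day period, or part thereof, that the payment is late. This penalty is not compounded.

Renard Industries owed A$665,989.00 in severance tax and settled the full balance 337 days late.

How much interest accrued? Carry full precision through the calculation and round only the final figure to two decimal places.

Interest: A$665,989.00 × ((1 + 0.0002)^337 − 1) = A$665,989.00 × 0.06971607… = A$46,430.1377…

A$46,430.14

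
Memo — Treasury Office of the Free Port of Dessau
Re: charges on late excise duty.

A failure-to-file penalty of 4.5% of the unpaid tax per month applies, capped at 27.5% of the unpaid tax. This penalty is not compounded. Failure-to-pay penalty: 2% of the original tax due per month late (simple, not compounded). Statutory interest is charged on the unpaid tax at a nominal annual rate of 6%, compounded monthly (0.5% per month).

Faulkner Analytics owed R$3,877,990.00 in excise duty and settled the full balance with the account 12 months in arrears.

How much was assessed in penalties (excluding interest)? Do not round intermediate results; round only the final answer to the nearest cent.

R$1,997,164.85

Failure-to-file: 12 × 4.5% × R$3,877,990.00 = R$2,094,114.60, capped at 27.5% × R$3,877,990.00 = R$1,066,447.25
Failure-to-pay penalty: 12 × 2% × R$3,877,990.00 = R$930,717.60
Total penalty = R$1,066,447.25 + R$930,717.60 = R$1,997,164.85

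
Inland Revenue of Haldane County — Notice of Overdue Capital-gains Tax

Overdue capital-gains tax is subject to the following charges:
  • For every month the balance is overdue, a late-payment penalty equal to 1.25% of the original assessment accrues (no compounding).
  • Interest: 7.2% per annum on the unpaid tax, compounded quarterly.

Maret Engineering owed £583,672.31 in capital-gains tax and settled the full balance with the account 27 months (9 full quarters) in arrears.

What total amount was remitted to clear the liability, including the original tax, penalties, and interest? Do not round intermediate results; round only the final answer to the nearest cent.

£882,318.38

Late-payment penalty = 1.25% × £583,672.31 × 27 mo = £196,989.40…
Interest (7.2%/yr ÷ 4 = 1.8%/quarter): £583,672.31 × ((1 + 0.018)^9 − 1) = £101,656.6630…
Total = £583,672.31 + £196,989.4046… + £101,656.6630… = £882,318.38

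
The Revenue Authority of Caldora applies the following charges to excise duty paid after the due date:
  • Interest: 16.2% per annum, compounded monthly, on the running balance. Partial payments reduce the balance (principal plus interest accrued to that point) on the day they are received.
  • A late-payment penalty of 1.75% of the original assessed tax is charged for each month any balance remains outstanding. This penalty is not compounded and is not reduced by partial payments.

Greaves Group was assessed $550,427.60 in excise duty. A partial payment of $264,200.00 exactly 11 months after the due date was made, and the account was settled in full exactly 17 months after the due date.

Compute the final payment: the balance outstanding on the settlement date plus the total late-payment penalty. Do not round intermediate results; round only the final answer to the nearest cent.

$568,776.23

Monthly rate = 16.2% ÷ 12 = 1.35%
Balance at month 11: $550,427.6000 × (1 + 0.0135)^11 = $637,913.0487…
After $264,200.00 payment: $637,913.0487… − $264,200.00 = $373,713.0487…
Balance at month 17: $373,713.0487… × (1 + 0.0135)^6 = $405,024.0204…
Penalty: 17 × 1.75% × $550,427.60 = $163,752.21…
Final settlement = outstanding balance + penalty = $405,024.0204… + $163,752.21… = $568,776.23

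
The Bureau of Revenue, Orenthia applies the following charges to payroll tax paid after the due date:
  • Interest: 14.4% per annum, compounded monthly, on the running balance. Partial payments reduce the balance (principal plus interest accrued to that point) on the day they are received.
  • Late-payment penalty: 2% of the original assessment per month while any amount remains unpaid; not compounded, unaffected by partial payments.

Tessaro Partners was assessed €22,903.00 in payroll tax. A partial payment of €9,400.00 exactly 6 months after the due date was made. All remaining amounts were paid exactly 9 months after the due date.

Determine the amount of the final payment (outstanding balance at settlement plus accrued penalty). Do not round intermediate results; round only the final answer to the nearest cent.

Monthly rate = 14.4% ÷ 12 = 1.2%
Balance at month 6: €22,903.0000 × (1 + 0.012)^6 = €24,602.2852…
After €9,400.00 payment: €24,602.2852… − €9,400.00 = €15,202.2852…
Balance at month 9: €15,202.2852… × (1 + 0.012)^3 = €15,756.1611…
Penalty: 9 × 2% × €22,903.00 = €4,122.54
Final settlement = outstanding balance + penalty = €15,756.1611… + €4,122.54 = €19,878.70

€19,878.70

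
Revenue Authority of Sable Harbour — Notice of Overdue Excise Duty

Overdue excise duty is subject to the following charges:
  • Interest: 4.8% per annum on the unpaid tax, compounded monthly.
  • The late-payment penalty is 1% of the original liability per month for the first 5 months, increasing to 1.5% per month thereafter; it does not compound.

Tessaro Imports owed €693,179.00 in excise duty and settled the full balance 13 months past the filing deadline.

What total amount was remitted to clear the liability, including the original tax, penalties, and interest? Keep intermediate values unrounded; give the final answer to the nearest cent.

€847,942.64

Penalty, months 1–5: 5 × 1% × €693,179.00 = €34,658.95
Penalty, months 6–13: 8 × 1.5% × €693,179.00 = €83,181.48
Interest (4.8%/yr ÷ 12 = 0.4%/month): €693,179.00 × ((1 + 0.004)^13 − 1) = €36,923.2111…
Total = €693,179.00 + €117,840.4300 + €36,923.2111… = €847,942.64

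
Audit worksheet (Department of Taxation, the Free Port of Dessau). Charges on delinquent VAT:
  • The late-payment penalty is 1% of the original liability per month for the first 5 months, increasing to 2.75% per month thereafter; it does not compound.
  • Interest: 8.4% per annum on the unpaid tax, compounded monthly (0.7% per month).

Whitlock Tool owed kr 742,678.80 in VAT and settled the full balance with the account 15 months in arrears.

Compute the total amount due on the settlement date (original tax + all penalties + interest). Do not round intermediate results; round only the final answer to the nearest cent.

Penalty, months 1–5: 5 × 1% × kr 742,678.80 = kr 37,133.94
Penalty, months 6–15: 10 × 2.75% × kr 742,678.80 = kr 204,236.67
Interest: kr 742,678.80 × ((1 + 0.007)^15 − 1) = kr 742,678.80 × 0.1103044… = kr 81,920.7345…
Total = kr 742,678.80 + kr 241,370.6100 + kr 81,920.7345… = kr 1,065,970.14

kr 1,065,970.14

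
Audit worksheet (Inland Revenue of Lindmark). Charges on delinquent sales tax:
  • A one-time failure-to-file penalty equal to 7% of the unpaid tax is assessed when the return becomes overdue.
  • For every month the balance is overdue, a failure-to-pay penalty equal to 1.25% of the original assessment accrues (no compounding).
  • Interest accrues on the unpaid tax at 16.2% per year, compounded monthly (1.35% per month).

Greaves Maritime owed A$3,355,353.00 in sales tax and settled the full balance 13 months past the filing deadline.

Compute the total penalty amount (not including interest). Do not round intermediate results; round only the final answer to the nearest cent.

Failure-to-file penalty: 7% × A$3,355,353.00 = A$234,874.71
Failure-to-pay penalty: 13 × 1.25% × A$3,355,353.00 = A$545,244.86…
Total penalty = A$234,874.71 + A$545,244.86… = A$780,119.57

A$780,119.57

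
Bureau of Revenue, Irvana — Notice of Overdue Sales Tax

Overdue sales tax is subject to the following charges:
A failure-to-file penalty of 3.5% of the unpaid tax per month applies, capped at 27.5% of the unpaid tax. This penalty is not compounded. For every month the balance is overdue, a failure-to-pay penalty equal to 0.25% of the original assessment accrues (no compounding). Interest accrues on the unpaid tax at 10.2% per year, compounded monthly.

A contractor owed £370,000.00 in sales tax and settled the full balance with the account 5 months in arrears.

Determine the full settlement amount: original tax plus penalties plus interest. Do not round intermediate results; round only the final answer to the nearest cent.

Failure-to-file: 5 × 3.5% × £370,000.00 = £64,750.00 (under the 27.5% cap)
Failure-to-pay penalty: 5 × 0.25% × £370,000.00 = £4,625.00
Interest (10.2%/yr ÷ 12 = 0.85%/month): £370,000.00 × ((1 + 0.0085)^5 − 1) = £15,994.6069…
Total = £370,000.00 + £69,375.0000 + £15,994.6069… = £455,369.61

£455,369.61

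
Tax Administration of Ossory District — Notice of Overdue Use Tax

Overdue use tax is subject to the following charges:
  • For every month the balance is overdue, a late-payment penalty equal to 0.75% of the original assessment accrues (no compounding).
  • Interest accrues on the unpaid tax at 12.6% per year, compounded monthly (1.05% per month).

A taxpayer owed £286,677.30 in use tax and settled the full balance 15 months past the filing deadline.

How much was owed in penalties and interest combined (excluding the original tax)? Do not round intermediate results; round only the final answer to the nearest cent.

£80,877.39

Late-payment penalty: 15 × 0.75% × £286,677.30 = £32,251.20…
Interest: £286,677.30 × ((1 + 0.0105)^15 − 1) = £286,677.30 × 0.1696200… = £48,626.1896…
Penalties + interest = £32,251.1963… + £48,626.1896… = £80,877.39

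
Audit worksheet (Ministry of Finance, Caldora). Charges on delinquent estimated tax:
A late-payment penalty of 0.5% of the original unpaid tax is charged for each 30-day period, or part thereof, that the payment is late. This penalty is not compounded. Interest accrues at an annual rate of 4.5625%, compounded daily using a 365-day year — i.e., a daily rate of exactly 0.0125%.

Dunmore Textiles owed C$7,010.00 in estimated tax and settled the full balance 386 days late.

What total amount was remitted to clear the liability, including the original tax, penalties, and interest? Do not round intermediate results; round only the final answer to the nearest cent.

C$7,812.15

Penalty periods: ⌈386/30⌉ = 13; penalty = 13 × 0.5% × C$7,010.00 = C$455.65
Interest: C$7,010.00 × ((1 + 0.000125)^386 − 1) = C$7,010.00 × 0.04942982… = C$346.5030…
Total = C$7,010.00 + C$455.6500 + C$346.5030… = C$7,812.15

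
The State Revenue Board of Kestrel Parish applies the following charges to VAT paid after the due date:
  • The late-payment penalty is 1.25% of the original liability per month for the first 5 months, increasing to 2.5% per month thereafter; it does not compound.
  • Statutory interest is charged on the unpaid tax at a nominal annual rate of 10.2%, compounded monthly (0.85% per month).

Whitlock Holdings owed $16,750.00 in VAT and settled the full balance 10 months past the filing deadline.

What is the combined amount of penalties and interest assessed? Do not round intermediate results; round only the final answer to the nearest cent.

Penalty, months 1–5: 5 × 1.25% × $16,750.00 = $1,046.88…
Penalty, months 6–10: 5 × 2.5% × $16,750.00 = $2,093.75
Interest: $16,750.00 × ((1 + 0.0085)^10 − 1) = $16,750.00 × 0.0883261… = $1,479.4614…
Penalties + interest = $3,140.6250 + $1,479.4614… = $4,620.09

$4,620.09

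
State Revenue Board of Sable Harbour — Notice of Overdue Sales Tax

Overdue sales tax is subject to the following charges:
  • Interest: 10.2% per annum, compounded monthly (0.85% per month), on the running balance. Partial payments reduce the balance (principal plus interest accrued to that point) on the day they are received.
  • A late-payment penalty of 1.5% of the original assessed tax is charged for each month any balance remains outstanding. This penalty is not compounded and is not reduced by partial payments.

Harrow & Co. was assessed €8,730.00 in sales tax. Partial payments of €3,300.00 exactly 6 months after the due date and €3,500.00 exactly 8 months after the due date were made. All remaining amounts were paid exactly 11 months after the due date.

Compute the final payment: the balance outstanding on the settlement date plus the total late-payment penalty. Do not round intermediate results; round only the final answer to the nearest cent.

€3,989.63

Balance at month 6: €8,730.0000 × (1 + 0.0085)^6 = €9,184.7990…
After €3,300.00 payment: €9,184.7990… − €3,300.00 = €5,884.7990…
Balance at month 8: €5,884.7990… × (1 + 0.0085)^2 = €5,985.2658…
After €3,500.00 payment: €5,985.2658… − €3,500.00 = €2,485.2658…
Balance at month 11: €2,485.2658… × (1 + 0.0085)^3 = €2,549.1803…
Penalty: 11 × 1.5% × €8,730.00 = €1,440.45
Final settlement = outstanding balance + penalty = €2,549.1803… + €1,440.45 = €3,989.63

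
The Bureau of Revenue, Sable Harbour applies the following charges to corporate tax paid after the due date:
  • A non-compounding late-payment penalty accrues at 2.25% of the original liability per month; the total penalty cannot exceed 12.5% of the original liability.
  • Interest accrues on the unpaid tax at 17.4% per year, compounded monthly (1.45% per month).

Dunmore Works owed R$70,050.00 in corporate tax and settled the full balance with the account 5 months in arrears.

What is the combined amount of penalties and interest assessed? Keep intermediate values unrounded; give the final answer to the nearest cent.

Penalty: 5 × 2.25% × R$70,050.00 = R$7,880.63… (below the 12.5% cap of R$8,756.25)
Interest: R$70,050.00 × ((1 + 0.0145)^5 − 1) = R$70,050.00 × 0.0746332… = R$5,228.0562…
Penalties + interest = R$7,880.6250 + R$5,228.0562… = R$13,108.68

R$13,108.68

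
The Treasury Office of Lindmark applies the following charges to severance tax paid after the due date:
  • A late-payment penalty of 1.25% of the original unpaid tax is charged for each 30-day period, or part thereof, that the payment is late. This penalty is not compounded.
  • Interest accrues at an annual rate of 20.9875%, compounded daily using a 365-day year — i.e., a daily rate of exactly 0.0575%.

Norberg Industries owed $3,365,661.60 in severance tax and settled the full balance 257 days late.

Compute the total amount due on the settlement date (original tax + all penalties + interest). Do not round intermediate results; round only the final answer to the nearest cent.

Penalty periods: ⌈257/30⌉ = 9; penalty = 9 × 1.25% × $3,365,661.60 = $378,636.93
Interest: $3,365,661.60 × ((1 + 0.000575)^257 − 1) = $3,365,661.60 × 0.15920280… = $535,822.7642…
Total = $3,365,661.60 + $378,636.9300 + $535,822.7642… = $4,280,121.29

$4,280,121.29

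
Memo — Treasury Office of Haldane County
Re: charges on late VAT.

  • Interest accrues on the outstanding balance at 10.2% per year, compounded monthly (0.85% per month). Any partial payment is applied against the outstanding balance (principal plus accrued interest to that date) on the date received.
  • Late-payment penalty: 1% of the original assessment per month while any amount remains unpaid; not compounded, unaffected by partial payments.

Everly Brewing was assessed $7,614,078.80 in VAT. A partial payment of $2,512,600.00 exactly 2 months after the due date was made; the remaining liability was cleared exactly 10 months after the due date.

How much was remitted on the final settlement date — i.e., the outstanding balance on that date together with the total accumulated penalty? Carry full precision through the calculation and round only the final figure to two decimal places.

$6,359,381.08

Balance at month 2: $7,614,078.8000 × (1 + 0.0085)^2 = $7,744,068.2568…
After $2,512,600.00 payment: $7,744,068.2568… − $2,512,600.00 = $5,231,468.2568…
Balance at month 10: $5,231,468.2568… × (1 + 0.0085)^8 = $5,597,973.1986…
Penalty: 10 × 1% × $7,614,078.80 = $761,407.88
Final settlement = outstanding balance + penalty = $5,597,973.1986… + $761,407.88 = $6,359,381.08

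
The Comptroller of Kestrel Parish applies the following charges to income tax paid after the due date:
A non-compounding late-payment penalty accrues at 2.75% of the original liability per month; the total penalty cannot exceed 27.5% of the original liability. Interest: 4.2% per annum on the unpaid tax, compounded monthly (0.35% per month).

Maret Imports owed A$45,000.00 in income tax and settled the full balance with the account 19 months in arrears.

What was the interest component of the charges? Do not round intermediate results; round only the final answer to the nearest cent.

A$3,088.66

Interest: A$45,000.00 × ((1 + 0.0035)^19 − 1) = A$45,000.00 × 0.0686369… = A$3,088.6598…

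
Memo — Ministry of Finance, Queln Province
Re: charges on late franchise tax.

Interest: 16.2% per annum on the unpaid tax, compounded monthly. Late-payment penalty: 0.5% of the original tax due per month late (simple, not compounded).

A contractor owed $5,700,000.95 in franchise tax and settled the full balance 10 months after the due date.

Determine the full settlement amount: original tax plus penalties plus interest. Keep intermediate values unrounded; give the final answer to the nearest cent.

$6,802,971.57

Late-payment penalty: 10 × 0.5% × $5,700,000.95 = $285,000.05…
Interest (16.2%/yr ÷ 12 = 1.35%/month): $5,700,000.95 × ((1 + 0.0135)^10 − 1) = $817,970.5676…
Total = $5,700,000.95 + $285,000.0475 + $817,970.5676… = $6,802,971.57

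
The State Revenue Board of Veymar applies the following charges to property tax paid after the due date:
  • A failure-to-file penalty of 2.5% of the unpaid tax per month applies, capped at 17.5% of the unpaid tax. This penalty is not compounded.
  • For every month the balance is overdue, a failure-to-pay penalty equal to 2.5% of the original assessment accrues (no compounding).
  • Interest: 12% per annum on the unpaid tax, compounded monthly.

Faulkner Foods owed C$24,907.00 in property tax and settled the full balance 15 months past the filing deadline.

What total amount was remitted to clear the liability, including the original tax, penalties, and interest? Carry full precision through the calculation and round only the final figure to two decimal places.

C$42,615.10

Failure-to-file: 15 × 2.5% × C$24,907.00 = C$9,340.13…, capped at 17.5% × C$24,907.00 = C$4,358.73…
Failure-to-pay penalty = 2.5% × C$24,907.00 × 15 mo = C$9,340.13…
Interest (12%/yr ÷ 12 = 1%/month): C$24,907.00 × ((1 + 0.01)^15 − 1) = C$4,009.2538…
Total = C$24,907.00 + C$13,698.8500 + C$4,009.2538… = C$42,615.10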